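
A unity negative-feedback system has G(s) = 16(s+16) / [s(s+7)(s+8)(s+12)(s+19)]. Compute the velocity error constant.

8/399

System type = 1 (one pole at s=0).
K_v = lim_{s→0} s·G(s) = 16·16 / (7·8·12·19) = 8/399.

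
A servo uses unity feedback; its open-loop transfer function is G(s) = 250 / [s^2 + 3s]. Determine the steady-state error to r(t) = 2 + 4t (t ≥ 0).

0.048

The denominator has no term below 3s — 1 pole at s=0, type 1. By superposition:
  • 2: tracked with zero error.
  • 4t: e_ss = 4/K_v with K_v=250/3 → 0.048.
Total e_ss = 0.048.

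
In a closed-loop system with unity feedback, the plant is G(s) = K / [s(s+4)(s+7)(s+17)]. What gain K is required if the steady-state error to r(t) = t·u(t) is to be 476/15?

15

System type = 1 (one pole at s=0).
K_v = lim_{s→0} s·G(s) = K / (4·7·17) = (1/476)·K.
e_ss = 1/K_v = 476/15 ⇒ K_v = 15/476 ⇒ K = (15/476)/(1/476) = 15.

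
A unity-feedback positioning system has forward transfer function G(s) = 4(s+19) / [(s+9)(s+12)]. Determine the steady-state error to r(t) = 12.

No free integrators in G(s): this is a type 0 system.
K_p = lim_{s→0} G(s) = 4·19 / (9·12) = 19/27.
e_ss = 12/(1 + K_p) = 12/(46/27) = 162/23.

162/23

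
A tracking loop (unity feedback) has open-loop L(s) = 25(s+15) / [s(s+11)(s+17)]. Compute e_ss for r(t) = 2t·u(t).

The open loop has one pole at the origin → type 1 system.
K_v = lim_{s→0} s·L(s) = 25·15 / (11·17) = 375/187.
e_ss = 2/K_v = 2/(375/187) = 374/375.

374/375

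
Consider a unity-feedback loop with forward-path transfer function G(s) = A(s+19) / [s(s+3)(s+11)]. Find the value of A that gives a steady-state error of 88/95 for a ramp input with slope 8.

15

One free integrator in G(s): this is a type 1 system.
K_v = lim_{s→0} s·G(s) = A·19 / (3·11) = (19/33)·A.
e_ss = 8/K_v = 88/95 ⇒ K_v = 95/11 ⇒ A = (95/11)/(19/33) = 15.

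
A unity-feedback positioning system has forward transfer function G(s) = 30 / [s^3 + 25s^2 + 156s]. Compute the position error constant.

K_p = lim_{s→0} G(s); with 1 pole at the origin the limit diverges, so K_p = ∞.

infinity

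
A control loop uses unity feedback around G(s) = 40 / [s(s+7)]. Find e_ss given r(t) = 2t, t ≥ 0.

G(s) has one factor of s in the denominator, so the system is type 1.
K_v = lim_{s→0} s·G(s) = 40 / (7) = 40/7.
e_ss = 2/K_v = 2/(40/7) = 0.35.

0.35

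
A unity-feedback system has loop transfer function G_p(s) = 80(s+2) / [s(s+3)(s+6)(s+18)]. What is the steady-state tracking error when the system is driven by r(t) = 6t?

12.15

G_p(s) has one factor of s in the denominator, so the system is type 1.
K_v = lim_{s→0} s·G_p(s) = 80·2 / (3·6·18) = 40/81.
e_ss = 6/K_v = 6/(40/81) = 12.15.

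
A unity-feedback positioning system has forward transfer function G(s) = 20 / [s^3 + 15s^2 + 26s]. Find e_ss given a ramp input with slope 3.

3.9

Lowest-order denominator term is 26s, so the open loop has 1 pole at the origin → type 1 system.
K_v = lim_{s→0} s·G(s) = 20 / 26 = 10/13.
e_ss = 3/K_v = 3/(10/13) = 3.9.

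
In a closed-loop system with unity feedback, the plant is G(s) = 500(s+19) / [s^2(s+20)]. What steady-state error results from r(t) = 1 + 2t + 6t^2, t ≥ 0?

System type = 2 (two poles at s=0). Taking each input component in turn:
  • 1: tracked with zero error.
  • 2t: tracked with zero error.
  • 6t^2: e_ss = 12/K_a with K_a=475 → 12/475.
Total e_ss = 12/475.

12/475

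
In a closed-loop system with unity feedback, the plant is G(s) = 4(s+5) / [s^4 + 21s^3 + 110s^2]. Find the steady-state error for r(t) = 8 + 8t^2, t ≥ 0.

The denominator has no term below 110s^2 — 2 poles at s=0, type 2. Taking each input component in turn:
  • 8: tracked with zero error.
  • 8t^2: e_ss = 16/K_a with K_a=2/11 → 88.
Total e_ss = 88.

88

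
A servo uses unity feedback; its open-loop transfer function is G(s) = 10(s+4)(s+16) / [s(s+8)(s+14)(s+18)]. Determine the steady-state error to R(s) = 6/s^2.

18.9

One free integrator in G(s): this is a type 1 system.
K_v = lim_{s→0} s·G(s) = 10·4·16 / (8·14·18) = 20/63.
e_ss = 6/K_v = 6/(20/63) = 18.9.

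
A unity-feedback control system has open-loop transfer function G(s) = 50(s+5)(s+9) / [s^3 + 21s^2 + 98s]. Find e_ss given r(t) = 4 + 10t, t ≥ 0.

98/225

The denominator has no term below 98s — 1 pole at s=0, type 1. Treating each term separately:
  • 4: tracked with zero error.
  • 10t: e_ss = 10/K_v with K_v=1125/49 → 98/225.
Total e_ss = 98/225.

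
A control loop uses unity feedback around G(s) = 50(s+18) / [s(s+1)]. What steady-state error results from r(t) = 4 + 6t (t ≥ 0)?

1/150

The open loop has one pole at the origin → type 1 system. By superposition:
  • 4: tracked with zero error.
  • 6t: e_ss = 6/K_v with K_v=900 → 1/150.
Total e_ss = 1/150.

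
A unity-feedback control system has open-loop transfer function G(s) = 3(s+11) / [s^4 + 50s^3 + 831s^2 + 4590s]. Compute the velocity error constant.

11/1530

The denominator has no term below 4590s — 1 pole at s=0, type 1.
K_v = lim_{s→0} s·G(s) = 3·11 / 4590 = 11/1530.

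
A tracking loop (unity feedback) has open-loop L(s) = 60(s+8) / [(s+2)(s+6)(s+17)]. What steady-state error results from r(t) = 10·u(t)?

No free integrators in L(s): this is a type 0 system.
K_p = lim_{s→0} L(s) = 60·8 / (2·6·17) = 40/17.
e_ss = 10/(1 + K_p) = 10/(57/17) = 170/57.

170/57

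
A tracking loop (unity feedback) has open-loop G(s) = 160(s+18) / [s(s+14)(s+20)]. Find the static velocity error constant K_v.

72/7

The open loop has one pole at the origin → type 1 system.
K_v = lim_{s→0} s·G(s) = 160·18 / (14·20) = 72/7.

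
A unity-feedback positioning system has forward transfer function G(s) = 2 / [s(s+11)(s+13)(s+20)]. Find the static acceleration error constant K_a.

The open loop has one pole at the origin → type 1 system.
K_a = lim_{s→0} s^2·G(s) = 0 (the extra factor of s kills the finite limit).

0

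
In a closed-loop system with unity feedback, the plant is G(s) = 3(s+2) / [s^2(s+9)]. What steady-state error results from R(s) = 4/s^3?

G(s) has two factors of s in the denominator, so the system is type 2.
K_a = lim_{s→0} s^2·G(s) = 3·2 / (9) = 2/3.
r(t) = 2t^2 gives R(s) = 4/s^3.
e_ss = 4/K_a = 4/(2/3) = 6.

6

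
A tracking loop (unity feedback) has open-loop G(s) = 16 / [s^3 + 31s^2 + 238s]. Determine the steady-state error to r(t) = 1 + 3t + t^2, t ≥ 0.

The denominator has no term below 238s — 1 pole at s=0, type 1. By superposition:
  • 1: tracked with zero error.
  • 3t: e_ss = 3/K_v with K_v=8/119 → 44.625.
  • t^2: a type-1 system cannot track it, e_ss → ∞.
The unbounded component dominates.

infinity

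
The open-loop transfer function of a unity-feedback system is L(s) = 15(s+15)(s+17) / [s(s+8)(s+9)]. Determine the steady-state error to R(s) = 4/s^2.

32/425

L(s) has one factor of s in the denominator, so the system is type 1.
K_v = lim_{s→0} s·L(s) = 15·15·17 / (8·9) = 53.125.
e_ss = 4/K_v = 4/53.125 = 32/425.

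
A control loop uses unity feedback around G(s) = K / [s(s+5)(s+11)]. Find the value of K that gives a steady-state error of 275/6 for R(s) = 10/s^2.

G(s) has one factor of s in the denominator, so the system is type 1.
K_v = lim_{s→0} s·G(s) = K / (5·11) = (1/55)·K.
e_ss = 10/K_v = 275/6 ⇒ K_v = 12/55 ⇒ K = (12/55)/(1/55) = 12.

12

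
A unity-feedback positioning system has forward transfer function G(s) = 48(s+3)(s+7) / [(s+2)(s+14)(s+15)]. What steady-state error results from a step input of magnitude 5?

25/17

G(s) has no factors of s in the denominator, so the system is type 0.
K_p = lim_{s→0} G(s) = 48·3·7 / (2·14·15) = 2.4.
e_ss = 5/(1 + K_p) = 5/3.4 = 25/17.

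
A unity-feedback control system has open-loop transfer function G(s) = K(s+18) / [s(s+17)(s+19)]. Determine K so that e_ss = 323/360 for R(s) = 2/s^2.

System type = 1 (one pole at s=0).
K_v = lim_{s→0} s·G(s) = K·18 / (17·19) = (18/323)·K.
e_ss = 2/K_v = 323/360 ⇒ K_v = 720/323 ⇒ K = (720/323)/(18/323) = 40.

40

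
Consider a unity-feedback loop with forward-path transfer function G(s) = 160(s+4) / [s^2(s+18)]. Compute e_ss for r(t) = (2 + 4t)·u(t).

0

Two free integrators in G(s): this is a type 2 system. By superposition:
  • 2: tracked with zero error.
  • 4t: tracked with zero error.
Total e_ss = 0.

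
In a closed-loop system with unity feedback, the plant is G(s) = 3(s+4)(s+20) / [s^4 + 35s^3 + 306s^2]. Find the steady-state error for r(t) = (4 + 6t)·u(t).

0

Lowest-order denominator term is 306s^2, so the open loop has 2 poles at the origin → type 2 system. By superposition:
  • 4: tracked with zero error.
  • 6t: tracked with zero error.
Total e_ss = 0.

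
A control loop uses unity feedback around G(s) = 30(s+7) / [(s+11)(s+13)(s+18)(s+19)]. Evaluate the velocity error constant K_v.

No free integrators in G(s): this is a type 0 system.
K_v = lim_{s→0} s·G(s) = 0 (the extra factor of s kills the finite limit).

0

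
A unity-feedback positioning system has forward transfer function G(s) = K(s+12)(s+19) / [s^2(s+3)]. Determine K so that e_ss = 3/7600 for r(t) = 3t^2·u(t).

Two free integrators in G(s): this is a type 2 system.
K_a = lim_{s→0} s^2·G(s) = K·12·19 / (3) = 76·K.
e_ss = 6/K_a = 3/7600 ⇒ K_a = 15200 ⇒ K = 15200/76 = 200.

200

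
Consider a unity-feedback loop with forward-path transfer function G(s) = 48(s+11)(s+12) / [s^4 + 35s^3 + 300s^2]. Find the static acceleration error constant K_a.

21.12

Lowest-order denominator term is 300s^2, so the open loop has 2 poles at the origin → type 2 system.
K_a = lim_{s→0} s^2·G(s) = 48·11·12 / 300 = 21.12.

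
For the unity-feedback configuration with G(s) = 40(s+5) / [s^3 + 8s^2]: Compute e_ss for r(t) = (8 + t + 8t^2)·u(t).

0.64

Lowest-order denominator term is 8s^2, so the open loop has 2 poles at the origin → type 2 system. By superposition:
  • 8: tracked with zero error.
  • t: tracked with zero error.
  • 8t^2: e_ss = 16/K_a with K_a=25 → 0.64.
Total e_ss = 0.64.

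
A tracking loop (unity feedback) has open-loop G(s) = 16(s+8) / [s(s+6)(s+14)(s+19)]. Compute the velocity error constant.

32/399

System type = 1 (one pole at s=0).
K_v = lim_{s→0} s·G(s) = 16·8 / (6·14·19) = 32/399.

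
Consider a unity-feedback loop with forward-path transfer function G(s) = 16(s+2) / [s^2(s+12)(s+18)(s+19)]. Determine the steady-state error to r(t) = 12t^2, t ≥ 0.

G(s) has two factors of s in the denominator, so the system is type 2.
K_a = lim_{s→0} s^2·G(s) = 16·2 / (12·18·19) = 4/513.
r(t) = 12t^2 gives R(s) = 24/s^3.
e_ss = 24/K_a = 24/(4/513) = 3078.

3078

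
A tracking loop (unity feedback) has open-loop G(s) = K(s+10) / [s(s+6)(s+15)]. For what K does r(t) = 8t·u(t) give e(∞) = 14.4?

The open loop has one pole at the origin → type 1 system.
K_v = lim_{s→0} s·G(s) = K·10 / (6·15) = (1/9)·K.
e_ss = 8/K_v = 14.4 ⇒ K_v = 5/9 ⇒ K = (5/9)/(1/9) = 5.

5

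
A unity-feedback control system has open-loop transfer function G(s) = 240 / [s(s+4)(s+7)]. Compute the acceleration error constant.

0

One free integrator in G(s): this is a type 1 system.
K_a = lim_{s→0} s^2·G(s) = 0 (the extra factor of s kills the finite limit).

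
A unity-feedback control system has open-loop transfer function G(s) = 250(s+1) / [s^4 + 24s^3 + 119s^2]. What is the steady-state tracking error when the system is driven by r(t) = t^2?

0.952

Lowest-order denominator term is 119s^2, so the open loop has 2 poles at the origin → type 2 system.
K_a = lim_{s→0} s^2·G(s) = 250·1 / 119 = 250/119.
r(t) = t^2 gives R(s) = 2/s^3.
e_ss = 2/K_a = 2/(250/119) = 0.952.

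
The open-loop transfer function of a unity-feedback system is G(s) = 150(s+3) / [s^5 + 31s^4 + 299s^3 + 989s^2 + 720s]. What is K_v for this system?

The denominator has no term below 720s — 1 pole at s=0, type 1.
K_v = lim_{s→0} s·G(s) = 150·3 / 720 = 0.625.

0.625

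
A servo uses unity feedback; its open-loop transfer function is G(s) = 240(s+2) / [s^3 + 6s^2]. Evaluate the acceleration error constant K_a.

Factoring s^2 from the denominator leaves a polynomial with constant term 6, so the system is type 2.
K_a = lim_{s→0} s^2·G(s) = 240·2 / 6 = 80.

80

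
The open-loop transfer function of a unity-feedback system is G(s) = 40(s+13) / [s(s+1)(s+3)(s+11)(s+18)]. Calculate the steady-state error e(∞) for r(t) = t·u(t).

The open loop has one pole at the origin → type 1 system.
K_v = lim_{s→0} s·G(s) = 40·13 / (1·3·11·18) = 260/297.
e_ss = 1/K_v = 1/(260/297) = 297/260.

297/260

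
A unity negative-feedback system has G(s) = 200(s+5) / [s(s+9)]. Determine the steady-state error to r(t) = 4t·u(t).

System type = 1 (one pole at s=0).
K_v = lim_{s→0} s·G(s) = 200·5 / (9) = 1000/9.
e_ss = 4/K_v = 4/(1000/9) = 0.036.

0.036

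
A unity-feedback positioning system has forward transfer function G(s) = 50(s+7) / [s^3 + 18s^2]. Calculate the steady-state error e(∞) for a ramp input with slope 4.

0

The denominator has no term below 18s^2 — 2 poles at s=0, type 2.
A type-2 system has K_v = ∞, so it tracks a ramp input with zero steady-state error.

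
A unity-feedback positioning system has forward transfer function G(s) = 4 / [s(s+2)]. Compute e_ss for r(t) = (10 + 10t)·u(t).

G(s) has one factor of s in the denominator, so the system is type 1. Treating each term separately:
  • 10: tracked with zero error.
  • 10t: e_ss = 10/K_v with K_v=2 → 5.
Total e_ss = 5.

5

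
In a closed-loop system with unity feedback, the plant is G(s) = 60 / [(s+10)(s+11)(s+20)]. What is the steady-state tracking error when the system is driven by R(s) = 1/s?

System type = 0 (no poles at s=0).
K_p = lim_{s→0} G(s) = 60 / (10·11·20) = 3/110.
e_ss = 1/(1 + K_p) = 1/(113/110) = 110/113.

110/113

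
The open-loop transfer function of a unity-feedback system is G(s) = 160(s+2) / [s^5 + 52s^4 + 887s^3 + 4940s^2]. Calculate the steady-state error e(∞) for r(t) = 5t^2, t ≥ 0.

154.375

The denominator has no term below 4940s^2 — 2 poles at s=0, type 2.
K_a = lim_{s→0} s^2·G(s) = 160·2 / 4940 = 16/247.
r(t) = 5t^2 gives R(s) = 10/s^3.
e_ss = 10/K_a = 10/(16/247) = 154.375.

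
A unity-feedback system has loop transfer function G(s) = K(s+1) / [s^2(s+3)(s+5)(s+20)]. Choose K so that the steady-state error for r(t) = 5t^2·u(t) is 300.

10

G(s) has two factors of s in the denominator, so the system is type 2.
K_a = lim_{s→0} s^2·G(s) = K·1 / (3·5·20) = (1/300)·K.
e_ss = 10/K_a = 300 ⇒ K_a = 1/30 ⇒ K = (1/30)/(1/300) = 10.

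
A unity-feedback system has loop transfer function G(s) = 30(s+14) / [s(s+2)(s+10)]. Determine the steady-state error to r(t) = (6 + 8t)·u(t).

8/21

One free integrator in G(s): this is a type 1 system. Treating each term separately:
  • 6: tracked with zero error.
  • 8t: e_ss = 8/K_v with K_v=21 → 8/21.
Total e_ss = 8/21.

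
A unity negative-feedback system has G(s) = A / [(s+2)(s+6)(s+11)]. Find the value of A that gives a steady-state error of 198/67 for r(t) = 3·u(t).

No free integrators in G(s): this is a type 0 system.
K_p = lim_{s→0} G(s) = A / (2·6·11) = (1/132)·A.
e_ss = 3/(1 + K_p) = 198/67 ⇒ 1 + (1/132)·A = 67/66 ⇒ A = 2.

2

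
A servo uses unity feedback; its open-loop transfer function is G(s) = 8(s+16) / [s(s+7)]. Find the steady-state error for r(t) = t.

7/128

One free integrator in G(s): this is a type 1 system.
K_v = lim_{s→0} s·G(s) = 8·16 / (7) = 128/7.
e_ss = 1/K_v = 1/(128/7) = 7/128.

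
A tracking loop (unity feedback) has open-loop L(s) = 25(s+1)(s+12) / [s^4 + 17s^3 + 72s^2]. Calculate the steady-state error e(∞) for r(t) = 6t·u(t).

The denominator has no term below 72s^2 — 2 poles at s=0, type 2.
K_v = ∞ for a type-2 system; e_ss to a ramp is zero.

0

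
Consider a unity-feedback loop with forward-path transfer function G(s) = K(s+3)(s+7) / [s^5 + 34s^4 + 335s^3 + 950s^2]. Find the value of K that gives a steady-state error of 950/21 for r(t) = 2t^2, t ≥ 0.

4

The denominator has no term below 950s^2 — 2 poles at s=0, type 2.
K_a = lim_{s→0} s^2·G(s) = K·3·7 / 950 = (21/950)·K.
e_ss = 4/K_a = 950/21 ⇒ K_a = 42/475 ⇒ K = (42/475)/(21/950) = 4.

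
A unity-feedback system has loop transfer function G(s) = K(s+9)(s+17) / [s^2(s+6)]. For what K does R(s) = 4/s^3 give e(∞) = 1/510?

80

Two free integrators in G(s): this is a type 2 system.
K_a = lim_{s→0} s^2·G(s) = K·9·17 / (6) = 25.5·K.
e_ss = 4/K_a = 1/510 ⇒ K_a = 2040 ⇒ K = 2040/25.5 = 80.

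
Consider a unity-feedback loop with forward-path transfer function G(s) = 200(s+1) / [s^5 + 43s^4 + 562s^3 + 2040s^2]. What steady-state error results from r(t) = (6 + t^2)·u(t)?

Lowest-order denominator term is 2040s^2, so the open loop has 2 poles at the origin → type 2 system. By superposition:
  • 6: tracked with zero error.
  • t^2: e_ss = 2/K_a with K_a=5/51 → 20.4.
Total e_ss = 20.4.

20.4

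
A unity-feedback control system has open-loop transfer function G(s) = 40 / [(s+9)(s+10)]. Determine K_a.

0

System type = 0 (no poles at s=0).
K_a = lim_{s→0} s^2·G(s) = 0 (the extra factor of s kills the finite limit).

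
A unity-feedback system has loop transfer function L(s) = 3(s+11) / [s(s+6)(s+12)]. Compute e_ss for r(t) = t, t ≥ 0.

One free integrator in L(s): this is a type 1 system.
K_v = lim_{s→0} s·L(s) = 3·11 / (6·12) = 11/24.
e_ss = 1/K_v = 1/(11/24) = 24/11.

24/11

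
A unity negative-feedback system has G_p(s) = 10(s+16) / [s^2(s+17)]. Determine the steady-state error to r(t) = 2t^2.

0.425

The open loop has two poles at the origin → type 2 system.
K_a = lim_{s→0} s^2·G_p(s) = 10·16 / (17) = 160/17.
r(t) = 2t^2 gives R(s) = 4/s^3.
e_ss = 4/K_a = 4/(160/17) = 0.425.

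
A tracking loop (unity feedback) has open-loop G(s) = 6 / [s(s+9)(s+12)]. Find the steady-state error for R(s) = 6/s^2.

System type = 1 (one pole at s=0).
K_v = lim_{s→0} s·G(s) = 6 / (9·12) = 1/18.
e_ss = 6/K_v = 6/(1/18) = 108.

108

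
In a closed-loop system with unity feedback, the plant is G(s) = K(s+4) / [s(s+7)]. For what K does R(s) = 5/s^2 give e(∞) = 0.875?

10

The open loop has one pole at the origin → type 1 system.
K_v = lim_{s→0} s·G(s) = K·4 / (7) = (4/7)·K.
e_ss = 5/K_v = 0.875 ⇒ K_v = 40/7 ⇒ K = (40/7)/(4/7) = 10.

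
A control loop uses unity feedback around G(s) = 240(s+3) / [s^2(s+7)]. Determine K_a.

The open loop has two poles at the origin → type 2 system.
K_a = lim_{s→0} s^2·G(s) = 240·3 / (7) = 720/7.

720/7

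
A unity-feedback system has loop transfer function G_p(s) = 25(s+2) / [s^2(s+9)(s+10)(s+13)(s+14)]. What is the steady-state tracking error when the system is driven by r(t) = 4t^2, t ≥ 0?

System type = 2 (two poles at s=0).
K_a = lim_{s→0} s^2·G_p(s) = 25·2 / (9·10·13·14) = 5/1638.
r(t) = 4t^2 gives R(s) = 8/s^3.
e_ss = 8/K_a = 8/(5/1638) = 2620.8.

2620.8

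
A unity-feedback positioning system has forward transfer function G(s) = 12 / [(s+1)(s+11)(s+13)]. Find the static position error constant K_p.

12/143

The open loop has no poles at the origin → type 0 system.
K_p = lim_{s→0} G(s) = 12 / (1·11·13) = 12/143.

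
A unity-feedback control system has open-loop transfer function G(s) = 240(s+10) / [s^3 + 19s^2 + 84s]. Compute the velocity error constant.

200/7

The denominator has no term below 84s — 1 pole at s=0, type 1.
K_v = lim_{s→0} s·G(s) = 240·10 / 84 = 200/7.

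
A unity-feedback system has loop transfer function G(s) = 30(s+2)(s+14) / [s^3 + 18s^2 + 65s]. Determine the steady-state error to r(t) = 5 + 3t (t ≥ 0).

Lowest-order denominator term is 65s, so the open loop has 1 pole at the origin → type 1 system. By superposition:
  • 5: tracked with zero error.
  • 3t: e_ss = 3/K_v with K_v=168/13 → 13/56.
Total e_ss = 13/56.

13/56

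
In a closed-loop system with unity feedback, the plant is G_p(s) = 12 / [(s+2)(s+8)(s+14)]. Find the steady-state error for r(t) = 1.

G_p(s) has no factors of s in the denominator, so the system is type 0.
K_p = lim_{s→0} G_p(s) = 12 / (2·8·14) = 3/56.
e_ss = 1/(1 + K_p) = 1/(59/56) = 56/59.

56/59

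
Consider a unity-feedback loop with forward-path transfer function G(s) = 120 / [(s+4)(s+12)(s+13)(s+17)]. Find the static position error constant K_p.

The open loop has no poles at the origin → type 0 system.
K_p = lim_{s→0} G(s) = 120 / (4·12·13·17) = 5/442.

5/442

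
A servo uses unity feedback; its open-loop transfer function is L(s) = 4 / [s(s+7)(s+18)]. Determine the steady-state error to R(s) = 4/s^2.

L(s) has one factor of s in the denominator, so the system is type 1.
K_v = lim_{s→0} s·L(s) = 4 / (7·18) = 2/63.
e_ss = 4/K_v = 4/(2/63) = 126.

126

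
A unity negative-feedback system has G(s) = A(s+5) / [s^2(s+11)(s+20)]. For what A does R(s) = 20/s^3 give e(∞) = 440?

2

Two free integrators in G(s): this is a type 2 system.
K_a = lim_{s→0} s^2·G(s) = A·5 / (11·20) = (1/44)·A.
e_ss = 20/K_a = 440 ⇒ K_a = 1/22 ⇒ A = (1/22)/(1/44) = 2.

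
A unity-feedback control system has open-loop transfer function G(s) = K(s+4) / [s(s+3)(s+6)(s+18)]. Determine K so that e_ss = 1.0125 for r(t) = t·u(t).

80

One free integrator in G(s): this is a type 1 system.
K_v = lim_{s→0} s·G(s) = K·4 / (3·6·18) = (1/81)·K.
e_ss = 1/K_v = 1.0125 ⇒ K_v = 80/81 ⇒ K = (80/81)/(1/81) = 80.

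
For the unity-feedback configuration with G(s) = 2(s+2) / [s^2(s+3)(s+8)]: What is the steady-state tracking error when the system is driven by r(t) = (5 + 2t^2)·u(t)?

The open loop has two poles at the origin → type 2 system. Treating each term separately:
  • 5: tracked with zero error.
  • 2t^2: e_ss = 4/K_a with K_a=1/6 → 24.
Total e_ss = 24.

24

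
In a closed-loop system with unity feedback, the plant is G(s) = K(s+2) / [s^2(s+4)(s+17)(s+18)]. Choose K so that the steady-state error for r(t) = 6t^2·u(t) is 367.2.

The open loop has two poles at the origin → type 2 system.
K_a = lim_{s→0} s^2·G(s) = K·2 / (4·17·18) = (1/612)·K.
e_ss = 12/K_a = 367.2 ⇒ K_a = 5/153 ⇒ K = (5/153)/(1/612) = 20.

20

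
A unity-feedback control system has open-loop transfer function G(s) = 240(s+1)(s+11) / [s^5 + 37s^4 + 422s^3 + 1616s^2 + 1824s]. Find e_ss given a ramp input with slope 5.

38/11

Lowest-order denominator term is 1824s, so the open loop has 1 pole at the origin → type 1 system.
K_v = lim_{s→0} s·G(s) = 240·1·11 / 1824 = 55/38.
e_ss = 5/K_v = 5/(55/38) = 38/11.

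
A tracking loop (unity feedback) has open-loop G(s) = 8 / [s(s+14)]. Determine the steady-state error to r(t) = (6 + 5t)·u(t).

G(s) has one factor of s in the denominator, so the system is type 1. Treating each term separately:
  • 6: tracked with zero error.
  • 5t: e_ss = 5/K_v with K_v=4/7 → 8.75.
Total e_ss = 8.75.

8.75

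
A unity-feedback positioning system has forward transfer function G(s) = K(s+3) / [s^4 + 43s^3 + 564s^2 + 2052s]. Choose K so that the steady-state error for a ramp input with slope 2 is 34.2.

40

Factoring s from the denominator leaves a polynomial with constant term 2052, so the system is type 1.
K_v = lim_{s→0} s·G(s) = K·3 / 2052 = (1/684)·K.
e_ss = 2/K_v = 34.2 ⇒ K_v = 10/171 ⇒ K = (10/171)/(1/684) = 40.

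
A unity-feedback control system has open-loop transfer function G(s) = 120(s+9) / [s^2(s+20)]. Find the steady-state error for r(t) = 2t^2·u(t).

The open loop has two poles at the origin → type 2 system.
K_a = lim_{s→0} s^2·G(s) = 120·9 / (20) = 54.
r(t) = 2t^2 gives R(s) = 4/s^3.
e_ss = 4/K_a = 4/54 = 2/27.

2/27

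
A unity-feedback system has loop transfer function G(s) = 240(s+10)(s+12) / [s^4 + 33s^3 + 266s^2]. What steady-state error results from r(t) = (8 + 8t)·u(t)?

0

Factoring s^2 from the denominator leaves a polynomial with constant term 266, so the system is type 2. By superposition:
  • 8: tracked with zero error.
  • 8t: tracked with zero error.
Total e_ss = 0.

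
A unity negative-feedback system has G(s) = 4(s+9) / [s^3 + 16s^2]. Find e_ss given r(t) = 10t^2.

80/9

Factoring s^2 from the denominator leaves a polynomial with constant term 16, so the system is type 2.
K_a = lim_{s→0} s^2·G(s) = 4·9 / 16 = 2.25.
r(t) = 10t^2 gives R(s) = 20/s^3.
e_ss = 20/K_a = 20/2.25 = 80/9.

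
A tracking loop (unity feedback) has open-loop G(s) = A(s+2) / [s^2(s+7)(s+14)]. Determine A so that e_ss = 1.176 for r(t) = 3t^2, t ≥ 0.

250

The open loop has two poles at the origin → type 2 system.
K_a = lim_{s→0} s^2·G(s) = A·2 / (7·14) = (1/49)·A.
e_ss = 6/K_a = 1.176 ⇒ K_a = 250/49 ⇒ A = (250/49)/(1/49) = 250.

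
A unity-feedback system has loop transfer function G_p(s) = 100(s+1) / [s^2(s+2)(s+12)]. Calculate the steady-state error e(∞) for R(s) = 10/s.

0

System type = 2 (two poles at s=0).
A type-2 system has K_p = ∞, so it tracks a step input with zero steady-state error.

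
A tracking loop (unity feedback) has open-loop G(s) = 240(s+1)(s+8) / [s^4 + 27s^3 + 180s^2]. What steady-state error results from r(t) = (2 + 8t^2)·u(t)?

The denominator has no term below 180s^2 — 2 poles at s=0, type 2. Taking each input component in turn:
  • 2: tracked with zero error.
  • 8t^2: e_ss = 16/K_a with K_a=32/3 → 1.5.
Total e_ss = 1.5.

1.5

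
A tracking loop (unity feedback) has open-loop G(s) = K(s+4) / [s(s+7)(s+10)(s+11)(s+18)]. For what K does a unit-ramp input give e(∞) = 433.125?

8

One free integrator in G(s): this is a type 1 system.
K_v = lim_{s→0} s·G(s) = K·4 / (7·10·11·18) = (1/3465)·K.
e_ss = 1/K_v = 433.125 ⇒ K_v = 8/3465 ⇒ K = (8/3465)/(1/3465) = 8.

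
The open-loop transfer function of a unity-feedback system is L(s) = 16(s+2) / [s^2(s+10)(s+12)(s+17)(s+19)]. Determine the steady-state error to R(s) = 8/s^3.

9690

System type = 2 (two poles at s=0).
K_a = lim_{s→0} s^2·L(s) = 16·2 / (10·12·17·19) = 4/4845.
r(t) = 4t^2 gives R(s) = 8/s^3.
e_ss = 8/K_a = 8/(4/4845) = 9690.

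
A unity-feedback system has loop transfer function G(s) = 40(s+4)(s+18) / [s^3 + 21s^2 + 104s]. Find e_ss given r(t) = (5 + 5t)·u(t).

13/72

The denominator has no term below 104s — 1 pole at s=0, type 1. By superposition:
  • 5: tracked with zero error.
  • 5t: e_ss = 5/K_v with K_v=360/13 → 13/72.
Total e_ss = 13/72.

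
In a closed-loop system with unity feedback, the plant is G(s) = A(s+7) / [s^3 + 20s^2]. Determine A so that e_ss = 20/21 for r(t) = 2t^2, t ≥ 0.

Lowest-order denominator term is 20s^2, so the open loop has 2 poles at the origin → type 2 system.
K_a = lim_{s→0} s^2·G(s) = A·7 / 20 = 0.35·A.
e_ss = 4/K_a = 20/21 ⇒ K_a = 4.2 ⇒ A = 4.2/0.35 = 12.

12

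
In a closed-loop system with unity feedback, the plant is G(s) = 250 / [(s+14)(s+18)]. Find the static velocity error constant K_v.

System type = 0 (no poles at s=0).
K_v = lim_{s→0} s·G(s) = 0 (the extra factor of s kills the finite limit).

0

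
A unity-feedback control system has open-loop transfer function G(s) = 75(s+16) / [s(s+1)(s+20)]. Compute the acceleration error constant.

System type = 1 (one pole at s=0).
K_a = lim_{s→0} s^2·G(s) = 0 (the extra factor of s kills the finite limit).

0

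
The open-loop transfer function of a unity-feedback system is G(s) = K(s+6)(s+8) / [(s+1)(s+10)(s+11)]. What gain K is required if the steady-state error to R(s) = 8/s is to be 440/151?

The open loop has no poles at the origin → type 0 system.
K_p = lim_{s→0} G(s) = K·6·8 / (1·10·11) = (24/55)·K.
e_ss = 8/(1 + K_p) = 440/151 ⇒ 1 + (24/55)·K = 151/55 ⇒ K = 4.

4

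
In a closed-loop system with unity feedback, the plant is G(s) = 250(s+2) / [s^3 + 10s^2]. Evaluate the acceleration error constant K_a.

50

Factoring s^2 from the denominator leaves a polynomial with constant term 10, so the system is type 2.
K_a = lim_{s→0} s^2·G(s) = 250·2 / 10 = 50.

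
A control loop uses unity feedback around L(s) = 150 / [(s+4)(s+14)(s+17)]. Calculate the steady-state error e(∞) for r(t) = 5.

System type = 0 (no poles at s=0).
K_p = lim_{s→0} L(s) = 150 / (4·14·17) = 75/476.
e_ss = 5/(1 + K_p) = 5/(551/476) = 2380/551.

2380/551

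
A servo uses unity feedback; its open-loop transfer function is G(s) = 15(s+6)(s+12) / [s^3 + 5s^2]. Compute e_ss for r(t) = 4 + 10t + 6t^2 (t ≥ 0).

1/18

Lowest-order denominator term is 5s^2, so the open loop has 2 poles at the origin → type 2 system. By superposition:
  • 4: tracked with zero error.
  • 10t: tracked with zero error.
  • 6t^2: e_ss = 12/K_a with K_a=216 → 1/18.
Total e_ss = 1/18.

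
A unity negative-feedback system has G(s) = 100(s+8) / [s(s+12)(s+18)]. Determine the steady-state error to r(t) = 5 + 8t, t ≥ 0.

G(s) has one factor of s in the denominator, so the system is type 1. Taking each input component in turn:
  • 5: tracked with zero error.
  • 8t: e_ss = 8/K_v with K_v=100/27 → 2.16.
Total e_ss = 2.16.

2.16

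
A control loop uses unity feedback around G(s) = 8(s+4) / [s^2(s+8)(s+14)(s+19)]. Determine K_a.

System type = 2 (two poles at s=0).
K_a = lim_{s→0} s^2·G(s) = 8·4 / (8·14·19) = 2/133.

2/133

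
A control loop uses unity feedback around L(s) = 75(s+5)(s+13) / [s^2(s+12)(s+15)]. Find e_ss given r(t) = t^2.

24/325

The open loop has two poles at the origin → type 2 system.
K_a = lim_{s→0} s^2·L(s) = 75·5·13 / (12·15) = 325/12.
r(t) = t^2 gives R(s) = 2/s^3.
e_ss = 2/K_a = 2/(325/12) = 24/325.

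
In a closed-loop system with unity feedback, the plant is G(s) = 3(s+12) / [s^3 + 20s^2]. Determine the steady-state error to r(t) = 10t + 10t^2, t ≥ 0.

Factoring s^2 from the denominator leaves a polynomial with constant term 20, so the system is type 2. Treating each term separately:
  • 10t: tracked with zero error.
  • 10t^2: e_ss = 20/K_a with K_a=1.8 → 100/9.
Total e_ss = 100/9.

100/9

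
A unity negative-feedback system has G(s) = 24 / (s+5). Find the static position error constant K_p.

4.8

G(s) has no factors of s in the denominator, so the system is type 0.
K_p = lim_{s→0} G(s) = 24 / (5) = 4.8.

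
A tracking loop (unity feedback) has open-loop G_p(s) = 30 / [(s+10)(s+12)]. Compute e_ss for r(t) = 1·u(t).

0.8

G_p(s) has no factors of s in the denominator, so the system is type 0.
K_p = lim_{s→0} G_p(s) = 30 / (10·12) = 0.25.
e_ss = 1/(1 + K_p) = 1/1.25 = 0.8.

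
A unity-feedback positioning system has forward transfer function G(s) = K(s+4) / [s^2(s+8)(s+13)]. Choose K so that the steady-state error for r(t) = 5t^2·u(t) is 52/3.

15

Two free integrators in G(s): this is a type 2 system.
K_a = lim_{s→0} s^2·G(s) = K·4 / (8·13) = (1/26)·K.
e_ss = 10/K_a = 52/3 ⇒ K_a = 15/26 ⇒ K = (15/26)/(1/26) = 15.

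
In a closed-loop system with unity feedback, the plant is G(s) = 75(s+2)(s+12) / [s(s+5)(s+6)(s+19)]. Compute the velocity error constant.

60/19

System type = 1 (one pole at s=0).
K_v = lim_{s→0} s·G(s) = 75·2·12 / (5·6·19) = 60/19.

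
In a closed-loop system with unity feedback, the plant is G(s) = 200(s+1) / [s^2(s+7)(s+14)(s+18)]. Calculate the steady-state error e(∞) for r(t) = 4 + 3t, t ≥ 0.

The open loop has two poles at the origin → type 2 system. Taking each input component in turn:
  • 4: tracked with zero error.
  • 3t: tracked with zero error.
Total e_ss = 0.

0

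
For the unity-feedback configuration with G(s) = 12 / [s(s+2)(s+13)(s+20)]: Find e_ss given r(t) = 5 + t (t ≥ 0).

130/3

The open loop has one pole at the origin → type 1 system. By superposition:
  • 5: tracked with zero error.
  • t: e_ss = 1/K_v with K_v=3/130 → 130/3.
Total e_ss = 130/3.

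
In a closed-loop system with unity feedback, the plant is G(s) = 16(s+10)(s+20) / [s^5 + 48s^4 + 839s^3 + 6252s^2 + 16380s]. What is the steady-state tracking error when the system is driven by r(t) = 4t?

20.475

The denominator has no term below 16380s — 1 pole at s=0, type 1.
K_v = lim_{s→0} s·G(s) = 16·10·20 / 16380 = 160/819.
e_ss = 4/K_v = 4/(160/819) = 20.475.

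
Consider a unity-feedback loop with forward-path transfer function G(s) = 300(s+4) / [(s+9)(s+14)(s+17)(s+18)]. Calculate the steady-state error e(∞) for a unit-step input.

3213/3313

G(s) has no factors of s in the denominator, so the system is type 0.
K_p = lim_{s→0} G(s) = 300·4 / (9·14·17·18) = 100/3213.
e_ss = 1/(1 + K_p) = 1/(3313/3213) = 3213/3313.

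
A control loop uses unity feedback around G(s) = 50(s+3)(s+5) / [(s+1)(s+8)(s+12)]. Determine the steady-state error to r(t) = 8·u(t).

128/141

The open loop has no poles at the origin → type 0 system.
K_p = lim_{s→0} G(s) = 50·3·5 / (1·8·12) = 7.8125.
e_ss = 8/(1 + K_p) = 8/8.8125 = 128/141.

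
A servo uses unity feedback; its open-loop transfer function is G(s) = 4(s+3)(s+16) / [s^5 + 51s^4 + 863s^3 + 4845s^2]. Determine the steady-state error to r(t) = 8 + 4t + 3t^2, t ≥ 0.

The denominator has no term below 4845s^2 — 2 poles at s=0, type 2. By superposition:
  • 8: tracked with zero error.
  • 4t: tracked with zero error.
  • 3t^2: e_ss = 6/K_a with K_a=64/1615 → 4845/32.
Total e_ss = 4845/32.

4845/32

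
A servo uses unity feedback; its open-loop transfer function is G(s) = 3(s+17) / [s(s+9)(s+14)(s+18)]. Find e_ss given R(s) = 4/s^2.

System type = 1 (one pole at s=0).
K_v = lim_{s→0} s·G(s) = 3·17 / (9·14·18) = 17/756.
e_ss = 4/K_v = 4/(17/756) = 3024/17.

3024/17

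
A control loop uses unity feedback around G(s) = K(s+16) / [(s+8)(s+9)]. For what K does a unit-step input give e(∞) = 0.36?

The open loop has no poles at the origin → type 0 system.
K_p = lim_{s→0} G(s) = K·16 / (8·9) = (2/9)·K.
e_ss = 1/(1 + K_p) = 0.36 ⇒ 1 + (2/9)·K = 25/9 ⇒ K = 8.

8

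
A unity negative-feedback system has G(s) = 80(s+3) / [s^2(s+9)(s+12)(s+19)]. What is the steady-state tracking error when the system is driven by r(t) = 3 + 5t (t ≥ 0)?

0

System type = 2 (two poles at s=0). Treating each term separately:
  • 3: tracked with zero error.
  • 5t: tracked with zero error.
Total e_ss = 0.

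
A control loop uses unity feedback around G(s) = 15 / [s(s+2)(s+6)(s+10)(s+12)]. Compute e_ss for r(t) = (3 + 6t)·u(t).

G(s) has one factor of s in the denominator, so the system is type 1. By superposition:
  • 3: tracked with zero error.
  • 6t: e_ss = 6/K_v with K_v=1/96 → 576.
Total e_ss = 576.

576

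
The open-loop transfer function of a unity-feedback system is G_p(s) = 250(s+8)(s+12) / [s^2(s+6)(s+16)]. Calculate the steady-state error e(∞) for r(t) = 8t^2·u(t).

0.064

System type = 2 (two poles at s=0).
K_a = lim_{s→0} s^2·G_p(s) = 250·8·12 / (6·16) = 250.
r(t) = 8t^2 gives R(s) = 16/s^3.
e_ss = 16/K_a = 16/250 = 0.064.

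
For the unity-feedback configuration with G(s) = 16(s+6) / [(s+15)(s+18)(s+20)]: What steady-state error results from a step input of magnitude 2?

System type = 0 (no poles at s=0).
K_p = lim_{s→0} G(s) = 16·6 / (15·18·20) = 4/225.
e_ss = 2/(1 + K_p) = 2/(229/225) = 450/229.

450/229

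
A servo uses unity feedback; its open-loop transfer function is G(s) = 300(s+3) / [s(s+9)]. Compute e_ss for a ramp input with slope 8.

One free integrator in G(s): this is a type 1 system.
K_v = lim_{s→0} s·G(s) = 300·3 / (9) = 100.
e_ss = 8/K_v = 8/100 = 0.08.

0.08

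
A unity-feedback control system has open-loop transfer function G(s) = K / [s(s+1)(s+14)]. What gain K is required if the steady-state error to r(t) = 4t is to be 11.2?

System type = 1 (one pole at s=0).
K_v = lim_{s→0} s·G(s) = K / (1·14) = (1/14)·K.
e_ss = 4/K_v = 11.2 ⇒ K_v = 5/14 ⇒ K = (5/14)/(1/14) = 5.

5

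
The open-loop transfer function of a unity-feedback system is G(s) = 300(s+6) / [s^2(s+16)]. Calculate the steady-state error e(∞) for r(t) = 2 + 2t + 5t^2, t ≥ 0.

4/45

Two free integrators in G(s): this is a type 2 system. By superposition:
  • 2: tracked with zero error.
  • 2t: tracked with zero error.
  • 5t^2: e_ss = 10/K_a with K_a=112.5 → 4/45.
Total e_ss = 4/45.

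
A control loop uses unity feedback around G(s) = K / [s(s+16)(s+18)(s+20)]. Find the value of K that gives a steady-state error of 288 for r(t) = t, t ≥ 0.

20

System type = 1 (one pole at s=0).
K_v = lim_{s→0} s·G(s) = K / (16·18·20) = (1/5760)·K.
e_ss = 1/K_v = 288 ⇒ K_v = 1/288 ⇒ K = (1/288)/(1/5760) = 20.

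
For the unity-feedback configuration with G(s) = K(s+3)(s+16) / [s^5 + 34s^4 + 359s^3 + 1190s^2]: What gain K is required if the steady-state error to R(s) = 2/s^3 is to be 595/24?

2

The denominator has no term below 1190s^2 — 2 poles at s=0, type 2.
K_a = lim_{s→0} s^2·G(s) = K·3·16 / 1190 = (24/595)·K.
e_ss = 2/K_a = 595/24 ⇒ K_a = 48/595 ⇒ K = (48/595)/(24/595) = 2.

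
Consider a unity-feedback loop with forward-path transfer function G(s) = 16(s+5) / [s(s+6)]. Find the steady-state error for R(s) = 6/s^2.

0.45

G(s) has one factor of s in the denominator, so the system is type 1.
K_v = lim_{s→0} s·G(s) = 16·5 / (6) = 40/3.
e_ss = 6/K_v = 6/(40/3) = 0.45.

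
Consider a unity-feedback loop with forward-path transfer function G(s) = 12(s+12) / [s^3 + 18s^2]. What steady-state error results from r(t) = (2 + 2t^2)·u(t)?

0.5

The denominator has no term below 18s^2 — 2 poles at s=0, type 2. Taking each input component in turn:
  • 2: tracked with zero error.
  • 2t^2: e_ss = 4/K_a with K_a=8 → 0.5.
Total e_ss = 0.5.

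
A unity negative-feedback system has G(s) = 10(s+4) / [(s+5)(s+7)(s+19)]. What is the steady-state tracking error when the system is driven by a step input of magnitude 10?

1330/141

G(s) has no factors of s in the denominator, so the system is type 0.
K_p = lim_{s→0} G(s) = 10·4 / (5·7·19) = 8/133.
e_ss = 10/(1 + K_p) = 10/(141/133) = 1330/141.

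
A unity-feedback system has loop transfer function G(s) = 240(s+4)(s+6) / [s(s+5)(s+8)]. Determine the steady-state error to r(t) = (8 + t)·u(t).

The open loop has one pole at the origin → type 1 system. By superposition:
  • 8: tracked with zero error.
  • t: e_ss = 1/K_v with K_v=144 → 1/144.
Total e_ss = 1/144.

1/144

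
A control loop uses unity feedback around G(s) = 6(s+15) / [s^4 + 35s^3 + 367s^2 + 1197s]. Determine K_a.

Factoring s from the denominator leaves a polynomial with constant term 1197, so the system is type 1.
K_a = lim_{s→0} s^2·G(s) = 0 (the extra factor of s kills the finite limit).

0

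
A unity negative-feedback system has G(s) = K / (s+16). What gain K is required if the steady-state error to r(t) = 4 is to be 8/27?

200

G(s) has no factors of s in the denominator, so the system is type 0.
K_p = lim_{s→0} G(s) = K / (16) = 0.0625·K.
e_ss = 4/(1 + K_p) = 8/27 ⇒ 1 + 0.0625·K = 13.5 ⇒ K = 200.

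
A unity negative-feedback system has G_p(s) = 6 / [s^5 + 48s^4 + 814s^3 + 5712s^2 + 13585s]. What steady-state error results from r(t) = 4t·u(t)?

27170/3

Factoring s from the denominator leaves a polynomial with constant term 13585, so the system is type 1.
K_v = lim_{s→0} s·G_p(s) = 6 / 13585 = 6/13585.
e_ss = 4/K_v = 4/(6/13585) = 27170/3.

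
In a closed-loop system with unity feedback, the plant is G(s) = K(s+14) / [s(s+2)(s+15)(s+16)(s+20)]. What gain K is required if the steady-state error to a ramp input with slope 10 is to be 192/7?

250

The open loop has one pole at the origin → type 1 system.
K_v = lim_{s→0} s·G(s) = K·14 / (2·15·16·20) = (7/4800)·K.
e_ss = 10/K_v = 192/7 ⇒ K_v = 35/96 ⇒ K = (35/96)/(7/4800) = 250.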